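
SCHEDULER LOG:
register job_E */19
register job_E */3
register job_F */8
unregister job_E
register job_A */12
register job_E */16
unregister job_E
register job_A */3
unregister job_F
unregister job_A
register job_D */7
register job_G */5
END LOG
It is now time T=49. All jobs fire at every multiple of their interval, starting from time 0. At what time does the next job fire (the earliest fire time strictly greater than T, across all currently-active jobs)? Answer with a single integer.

Answer: 50

Derivation:
Op 1: register job_E */19 -> active={job_E:*/19}
Op 2: register job_E */3 -> active={job_E:*/3}
Op 3: register job_F */8 -> active={job_E:*/3, job_F:*/8}
Op 4: unregister job_E -> active={job_F:*/8}
Op 5: register job_A */12 -> active={job_A:*/12, job_F:*/8}
Op 6: register job_E */16 -> active={job_A:*/12, job_E:*/16, job_F:*/8}
Op 7: unregister job_E -> active={job_A:*/12, job_F:*/8}
Op 8: register job_A */3 -> active={job_A:*/3, job_F:*/8}
Op 9: unregister job_F -> active={job_A:*/3}
Op 10: unregister job_A -> active={}
Op 11: register job_D */7 -> active={job_D:*/7}
Op 12: register job_G */5 -> active={job_D:*/7, job_G:*/5}
  job_D: interval 7, next fire after T=49 is 56
  job_G: interval 5, next fire after T=49 is 50
Earliest fire time = 50 (job job_G)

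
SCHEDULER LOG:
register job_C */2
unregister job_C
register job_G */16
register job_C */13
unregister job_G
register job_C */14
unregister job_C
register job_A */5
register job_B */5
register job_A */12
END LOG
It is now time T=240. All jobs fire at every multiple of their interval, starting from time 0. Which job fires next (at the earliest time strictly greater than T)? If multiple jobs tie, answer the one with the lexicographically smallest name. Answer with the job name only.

Op 1: register job_C */2 -> active={job_C:*/2}
Op 2: unregister job_C -> active={}
Op 3: register job_G */16 -> active={job_G:*/16}
Op 4: register job_C */13 -> active={job_C:*/13, job_G:*/16}
Op 5: unregister job_G -> active={job_C:*/13}
Op 6: register job_C */14 -> active={job_C:*/14}
Op 7: unregister job_C -> active={}
Op 8: register job_A */5 -> active={job_A:*/5}
Op 9: register job_B */5 -> active={job_A:*/5, job_B:*/5}
Op 10: register job_A */12 -> active={job_A:*/12, job_B:*/5}
  job_A: interval 12, next fire after T=240 is 252
  job_B: interval 5, next fire after T=240 is 245
Earliest = 245, winner (lex tiebreak) = job_B

Answer: job_B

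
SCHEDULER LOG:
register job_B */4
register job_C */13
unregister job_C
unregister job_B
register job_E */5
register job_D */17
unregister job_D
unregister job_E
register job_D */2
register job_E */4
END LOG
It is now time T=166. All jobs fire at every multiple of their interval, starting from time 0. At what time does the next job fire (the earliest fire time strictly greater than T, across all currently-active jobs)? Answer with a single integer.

Answer: 168

Derivation:
Op 1: register job_B */4 -> active={job_B:*/4}
Op 2: register job_C */13 -> active={job_B:*/4, job_C:*/13}
Op 3: unregister job_C -> active={job_B:*/4}
Op 4: unregister job_B -> active={}
Op 5: register job_E */5 -> active={job_E:*/5}
Op 6: register job_D */17 -> active={job_D:*/17, job_E:*/5}
Op 7: unregister job_D -> active={job_E:*/5}
Op 8: unregister job_E -> active={}
Op 9: register job_D */2 -> active={job_D:*/2}
Op 10: register job_E */4 -> active={job_D:*/2, job_E:*/4}
  job_D: interval 2, next fire after T=166 is 168
  job_E: interval 4, next fire after T=166 is 168
Earliest fire time = 168 (job job_D)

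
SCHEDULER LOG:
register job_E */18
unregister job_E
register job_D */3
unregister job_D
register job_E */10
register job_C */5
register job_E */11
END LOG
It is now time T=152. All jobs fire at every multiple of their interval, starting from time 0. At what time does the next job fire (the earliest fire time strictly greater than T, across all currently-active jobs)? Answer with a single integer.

Op 1: register job_E */18 -> active={job_E:*/18}
Op 2: unregister job_E -> active={}
Op 3: register job_D */3 -> active={job_D:*/3}
Op 4: unregister job_D -> active={}
Op 5: register job_E */10 -> active={job_E:*/10}
Op 6: register job_C */5 -> active={job_C:*/5, job_E:*/10}
Op 7: register job_E */11 -> active={job_C:*/5, job_E:*/11}
  job_C: interval 5, next fire after T=152 is 155
  job_E: interval 11, next fire after T=152 is 154
Earliest fire time = 154 (job job_E)

Answer: 154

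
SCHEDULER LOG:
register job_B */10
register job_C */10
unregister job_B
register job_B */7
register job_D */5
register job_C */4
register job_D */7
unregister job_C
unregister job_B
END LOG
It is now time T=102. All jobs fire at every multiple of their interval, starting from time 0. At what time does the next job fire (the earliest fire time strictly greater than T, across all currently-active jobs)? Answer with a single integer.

Op 1: register job_B */10 -> active={job_B:*/10}
Op 2: register job_C */10 -> active={job_B:*/10, job_C:*/10}
Op 3: unregister job_B -> active={job_C:*/10}
Op 4: register job_B */7 -> active={job_B:*/7, job_C:*/10}
Op 5: register job_D */5 -> active={job_B:*/7, job_C:*/10, job_D:*/5}
Op 6: register job_C */4 -> active={job_B:*/7, job_C:*/4, job_D:*/5}
Op 7: register job_D */7 -> active={job_B:*/7, job_C:*/4, job_D:*/7}
Op 8: unregister job_C -> active={job_B:*/7, job_D:*/7}
Op 9: unregister job_B -> active={job_D:*/7}
  job_D: interval 7, next fire after T=102 is 105
Earliest fire time = 105 (job job_D)

Answer: 105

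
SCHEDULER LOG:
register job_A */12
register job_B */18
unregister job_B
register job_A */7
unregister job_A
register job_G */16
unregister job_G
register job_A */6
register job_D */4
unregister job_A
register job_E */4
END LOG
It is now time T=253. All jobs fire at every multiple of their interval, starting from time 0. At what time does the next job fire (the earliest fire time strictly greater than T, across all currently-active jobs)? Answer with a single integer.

Op 1: register job_A */12 -> active={job_A:*/12}
Op 2: register job_B */18 -> active={job_A:*/12, job_B:*/18}
Op 3: unregister job_B -> active={job_A:*/12}
Op 4: register job_A */7 -> active={job_A:*/7}
Op 5: unregister job_A -> active={}
Op 6: register job_G */16 -> active={job_G:*/16}
Op 7: unregister job_G -> active={}
Op 8: register job_A */6 -> active={job_A:*/6}
Op 9: register job_D */4 -> active={job_A:*/6, job_D:*/4}
Op 10: unregister job_A -> active={job_D:*/4}
Op 11: register job_E */4 -> active={job_D:*/4, job_E:*/4}
  job_D: interval 4, next fire after T=253 is 256
  job_E: interval 4, next fire after T=253 is 256
Earliest fire time = 256 (job job_D)

Answer: 256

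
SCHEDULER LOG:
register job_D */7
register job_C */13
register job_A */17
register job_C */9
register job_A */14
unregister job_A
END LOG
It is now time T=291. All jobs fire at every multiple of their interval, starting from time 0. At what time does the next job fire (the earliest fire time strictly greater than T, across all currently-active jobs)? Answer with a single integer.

Op 1: register job_D */7 -> active={job_D:*/7}
Op 2: register job_C */13 -> active={job_C:*/13, job_D:*/7}
Op 3: register job_A */17 -> active={job_A:*/17, job_C:*/13, job_D:*/7}
Op 4: register job_C */9 -> active={job_A:*/17, job_C:*/9, job_D:*/7}
Op 5: register job_A */14 -> active={job_A:*/14, job_C:*/9, job_D:*/7}
Op 6: unregister job_A -> active={job_C:*/9, job_D:*/7}
  job_C: interval 9, next fire after T=291 is 297
  job_D: interval 7, next fire after T=291 is 294
Earliest fire time = 294 (job job_D)

Answer: 294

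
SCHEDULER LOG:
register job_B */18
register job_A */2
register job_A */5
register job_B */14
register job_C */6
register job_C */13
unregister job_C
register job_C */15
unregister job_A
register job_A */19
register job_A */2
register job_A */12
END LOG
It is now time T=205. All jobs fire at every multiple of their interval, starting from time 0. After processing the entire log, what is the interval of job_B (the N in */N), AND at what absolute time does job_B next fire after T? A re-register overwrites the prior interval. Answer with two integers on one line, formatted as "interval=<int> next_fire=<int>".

Op 1: register job_B */18 -> active={job_B:*/18}
Op 2: register job_A */2 -> active={job_A:*/2, job_B:*/18}
Op 3: register job_A */5 -> active={job_A:*/5, job_B:*/18}
Op 4: register job_B */14 -> active={job_A:*/5, job_B:*/14}
Op 5: register job_C */6 -> active={job_A:*/5, job_B:*/14, job_C:*/6}
Op 6: register job_C */13 -> active={job_A:*/5, job_B:*/14, job_C:*/13}
Op 7: unregister job_C -> active={job_A:*/5, job_B:*/14}
Op 8: register job_C */15 -> active={job_A:*/5, job_B:*/14, job_C:*/15}
Op 9: unregister job_A -> active={job_B:*/14, job_C:*/15}
Op 10: register job_A */19 -> active={job_A:*/19, job_B:*/14, job_C:*/15}
Op 11: register job_A */2 -> active={job_A:*/2, job_B:*/14, job_C:*/15}
Op 12: register job_A */12 -> active={job_A:*/12, job_B:*/14, job_C:*/15}
Final interval of job_B = 14
Next fire of job_B after T=205: (205//14+1)*14 = 210

Answer: interval=14 next_fire=210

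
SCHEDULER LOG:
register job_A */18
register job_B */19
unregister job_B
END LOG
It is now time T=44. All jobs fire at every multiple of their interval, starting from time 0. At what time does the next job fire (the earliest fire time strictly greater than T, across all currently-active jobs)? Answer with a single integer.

Op 1: register job_A */18 -> active={job_A:*/18}
Op 2: register job_B */19 -> active={job_A:*/18, job_B:*/19}
Op 3: unregister job_B -> active={job_A:*/18}
  job_A: interval 18, next fire after T=44 is 54
Earliest fire time = 54 (job job_A)

Answer: 54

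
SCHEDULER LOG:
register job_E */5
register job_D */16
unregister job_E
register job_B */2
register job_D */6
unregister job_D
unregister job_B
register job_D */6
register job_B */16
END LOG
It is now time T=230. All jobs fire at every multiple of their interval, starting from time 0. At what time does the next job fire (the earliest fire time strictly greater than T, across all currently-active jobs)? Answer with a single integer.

Answer: 234

Derivation:
Op 1: register job_E */5 -> active={job_E:*/5}
Op 2: register job_D */16 -> active={job_D:*/16, job_E:*/5}
Op 3: unregister job_E -> active={job_D:*/16}
Op 4: register job_B */2 -> active={job_B:*/2, job_D:*/16}
Op 5: register job_D */6 -> active={job_B:*/2, job_D:*/6}
Op 6: unregister job_D -> active={job_B:*/2}
Op 7: unregister job_B -> active={}
Op 8: register job_D */6 -> active={job_D:*/6}
Op 9: register job_B */16 -> active={job_B:*/16, job_D:*/6}
  job_B: interval 16, next fire after T=230 is 240
  job_D: interval 6, next fire after T=230 is 234
Earliest fire time = 234 (job job_D)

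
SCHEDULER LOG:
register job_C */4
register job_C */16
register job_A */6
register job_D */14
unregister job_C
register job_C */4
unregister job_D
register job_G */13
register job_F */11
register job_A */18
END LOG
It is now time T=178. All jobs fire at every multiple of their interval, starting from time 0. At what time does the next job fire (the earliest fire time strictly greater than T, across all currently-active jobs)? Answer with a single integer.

Op 1: register job_C */4 -> active={job_C:*/4}
Op 2: register job_C */16 -> active={job_C:*/16}
Op 3: register job_A */6 -> active={job_A:*/6, job_C:*/16}
Op 4: register job_D */14 -> active={job_A:*/6, job_C:*/16, job_D:*/14}
Op 5: unregister job_C -> active={job_A:*/6, job_D:*/14}
Op 6: register job_C */4 -> active={job_A:*/6, job_C:*/4, job_D:*/14}
Op 7: unregister job_D -> active={job_A:*/6, job_C:*/4}
Op 8: register job_G */13 -> active={job_A:*/6, job_C:*/4, job_G:*/13}
Op 9: register job_F */11 -> active={job_A:*/6, job_C:*/4, job_F:*/11, job_G:*/13}
Op 10: register job_A */18 -> active={job_A:*/18, job_C:*/4, job_F:*/11, job_G:*/13}
  job_A: interval 18, next fire after T=178 is 180
  job_C: interval 4, next fire after T=178 is 180
  job_F: interval 11, next fire after T=178 is 187
  job_G: interval 13, next fire after T=178 is 182
Earliest fire time = 180 (job job_A)

Answer: 180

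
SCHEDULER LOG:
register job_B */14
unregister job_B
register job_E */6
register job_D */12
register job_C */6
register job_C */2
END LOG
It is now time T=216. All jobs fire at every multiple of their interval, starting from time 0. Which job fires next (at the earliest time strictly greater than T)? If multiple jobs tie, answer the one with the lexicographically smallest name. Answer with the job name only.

Op 1: register job_B */14 -> active={job_B:*/14}
Op 2: unregister job_B -> active={}
Op 3: register job_E */6 -> active={job_E:*/6}
Op 4: register job_D */12 -> active={job_D:*/12, job_E:*/6}
Op 5: register job_C */6 -> active={job_C:*/6, job_D:*/12, job_E:*/6}
Op 6: register job_C */2 -> active={job_C:*/2, job_D:*/12, job_E:*/6}
  job_C: interval 2, next fire after T=216 is 218
  job_D: interval 12, next fire after T=216 is 228
  job_E: interval 6, next fire after T=216 is 222
Earliest = 218, winner (lex tiebreak) = job_C

Answer: job_C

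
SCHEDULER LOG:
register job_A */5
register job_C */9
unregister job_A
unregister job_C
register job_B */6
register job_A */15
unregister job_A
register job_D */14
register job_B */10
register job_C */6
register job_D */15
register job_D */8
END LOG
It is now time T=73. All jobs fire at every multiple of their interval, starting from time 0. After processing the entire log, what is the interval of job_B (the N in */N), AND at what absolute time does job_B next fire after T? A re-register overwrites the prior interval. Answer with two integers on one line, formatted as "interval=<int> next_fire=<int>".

Op 1: register job_A */5 -> active={job_A:*/5}
Op 2: register job_C */9 -> active={job_A:*/5, job_C:*/9}
Op 3: unregister job_A -> active={job_C:*/9}
Op 4: unregister job_C -> active={}
Op 5: register job_B */6 -> active={job_B:*/6}
Op 6: register job_A */15 -> active={job_A:*/15, job_B:*/6}
Op 7: unregister job_A -> active={job_B:*/6}
Op 8: register job_D */14 -> active={job_B:*/6, job_D:*/14}
Op 9: register job_B */10 -> active={job_B:*/10, job_D:*/14}
Op 10: register job_C */6 -> active={job_B:*/10, job_C:*/6, job_D:*/14}
Op 11: register job_D */15 -> active={job_B:*/10, job_C:*/6, job_D:*/15}
Op 12: register job_D */8 -> active={job_B:*/10, job_C:*/6, job_D:*/8}
Final interval of job_B = 10
Next fire of job_B after T=73: (73//10+1)*10 = 80

Answer: interval=10 next_fire=80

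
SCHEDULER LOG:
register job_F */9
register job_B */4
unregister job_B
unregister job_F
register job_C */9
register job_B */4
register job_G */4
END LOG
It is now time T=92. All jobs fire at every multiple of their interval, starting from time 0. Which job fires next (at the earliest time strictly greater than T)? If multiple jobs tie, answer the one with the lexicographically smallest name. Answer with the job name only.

Op 1: register job_F */9 -> active={job_F:*/9}
Op 2: register job_B */4 -> active={job_B:*/4, job_F:*/9}
Op 3: unregister job_B -> active={job_F:*/9}
Op 4: unregister job_F -> active={}
Op 5: register job_C */9 -> active={job_C:*/9}
Op 6: register job_B */4 -> active={job_B:*/4, job_C:*/9}
Op 7: register job_G */4 -> active={job_B:*/4, job_C:*/9, job_G:*/4}
  job_B: interval 4, next fire after T=92 is 96
  job_C: interval 9, next fire after T=92 is 99
  job_G: interval 4, next fire after T=92 is 96
Earliest = 96, winner (lex tiebreak) = job_B

Answer: job_B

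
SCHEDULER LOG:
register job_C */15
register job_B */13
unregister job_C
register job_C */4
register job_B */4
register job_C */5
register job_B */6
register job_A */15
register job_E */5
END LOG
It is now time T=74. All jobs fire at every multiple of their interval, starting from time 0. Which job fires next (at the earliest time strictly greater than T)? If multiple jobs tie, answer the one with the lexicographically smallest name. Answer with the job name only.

Answer: job_A

Derivation:
Op 1: register job_C */15 -> active={job_C:*/15}
Op 2: register job_B */13 -> active={job_B:*/13, job_C:*/15}
Op 3: unregister job_C -> active={job_B:*/13}
Op 4: register job_C */4 -> active={job_B:*/13, job_C:*/4}
Op 5: register job_B */4 -> active={job_B:*/4, job_C:*/4}
Op 6: register job_C */5 -> active={job_B:*/4, job_C:*/5}
Op 7: register job_B */6 -> active={job_B:*/6, job_C:*/5}
Op 8: register job_A */15 -> active={job_A:*/15, job_B:*/6, job_C:*/5}
Op 9: register job_E */5 -> active={job_A:*/15, job_B:*/6, job_C:*/5, job_E:*/5}
  job_A: interval 15, next fire after T=74 is 75
  job_B: interval 6, next fire after T=74 is 78
  job_C: interval 5, next fire after T=74 is 75
  job_E: interval 5, next fire after T=74 is 75
Earliest = 75, winner (lex tiebreak) = job_A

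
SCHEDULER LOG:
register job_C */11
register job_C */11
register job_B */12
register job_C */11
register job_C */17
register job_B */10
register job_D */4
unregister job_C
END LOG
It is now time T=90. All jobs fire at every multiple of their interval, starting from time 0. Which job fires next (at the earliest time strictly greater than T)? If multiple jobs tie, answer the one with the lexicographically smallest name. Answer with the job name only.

Answer: job_D

Derivation:
Op 1: register job_C */11 -> active={job_C:*/11}
Op 2: register job_C */11 -> active={job_C:*/11}
Op 3: register job_B */12 -> active={job_B:*/12, job_C:*/11}
Op 4: register job_C */11 -> active={job_B:*/12, job_C:*/11}
Op 5: register job_C */17 -> active={job_B:*/12, job_C:*/17}
Op 6: register job_B */10 -> active={job_B:*/10, job_C:*/17}
Op 7: register job_D */4 -> active={job_B:*/10, job_C:*/17, job_D:*/4}
Op 8: unregister job_C -> active={job_B:*/10, job_D:*/4}
  job_B: interval 10, next fire after T=90 is 100
  job_D: interval 4, next fire after T=90 is 92
Earliest = 92, winner (lex tiebreak) = job_D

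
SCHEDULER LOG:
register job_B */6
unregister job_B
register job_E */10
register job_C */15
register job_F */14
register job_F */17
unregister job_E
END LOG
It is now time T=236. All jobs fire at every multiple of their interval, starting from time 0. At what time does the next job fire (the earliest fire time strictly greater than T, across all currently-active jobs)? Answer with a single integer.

Answer: 238

Derivation:
Op 1: register job_B */6 -> active={job_B:*/6}
Op 2: unregister job_B -> active={}
Op 3: register job_E */10 -> active={job_E:*/10}
Op 4: register job_C */15 -> active={job_C:*/15, job_E:*/10}
Op 5: register job_F */14 -> active={job_C:*/15, job_E:*/10, job_F:*/14}
Op 6: register job_F */17 -> active={job_C:*/15, job_E:*/10, job_F:*/17}
Op 7: unregister job_E -> active={job_C:*/15, job_F:*/17}
  job_C: interval 15, next fire after T=236 is 240
  job_F: interval 17, next fire after T=236 is 238
Earliest fire time = 238 (job job_F)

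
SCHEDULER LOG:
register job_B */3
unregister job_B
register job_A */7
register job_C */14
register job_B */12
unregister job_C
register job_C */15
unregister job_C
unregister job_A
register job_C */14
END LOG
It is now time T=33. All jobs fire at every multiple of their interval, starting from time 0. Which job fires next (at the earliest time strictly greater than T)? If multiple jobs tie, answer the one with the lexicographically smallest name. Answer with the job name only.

Op 1: register job_B */3 -> active={job_B:*/3}
Op 2: unregister job_B -> active={}
Op 3: register job_A */7 -> active={job_A:*/7}
Op 4: register job_C */14 -> active={job_A:*/7, job_C:*/14}
Op 5: register job_B */12 -> active={job_A:*/7, job_B:*/12, job_C:*/14}
Op 6: unregister job_C -> active={job_A:*/7, job_B:*/12}
Op 7: register job_C */15 -> active={job_A:*/7, job_B:*/12, job_C:*/15}
Op 8: unregister job_C -> active={job_A:*/7, job_B:*/12}
Op 9: unregister job_A -> active={job_B:*/12}
Op 10: register job_C */14 -> active={job_B:*/12, job_C:*/14}
  job_B: interval 12, next fire after T=33 is 36
  job_C: interval 14, next fire after T=33 is 42
Earliest = 36, winner (lex tiebreak) = job_B

Answer: job_B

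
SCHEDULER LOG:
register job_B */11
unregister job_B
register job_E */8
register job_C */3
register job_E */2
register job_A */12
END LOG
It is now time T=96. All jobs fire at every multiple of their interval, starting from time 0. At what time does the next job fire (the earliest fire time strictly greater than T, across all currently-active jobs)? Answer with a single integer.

Answer: 98

Derivation:
Op 1: register job_B */11 -> active={job_B:*/11}
Op 2: unregister job_B -> active={}
Op 3: register job_E */8 -> active={job_E:*/8}
Op 4: register job_C */3 -> active={job_C:*/3, job_E:*/8}
Op 5: register job_E */2 -> active={job_C:*/3, job_E:*/2}
Op 6: register job_A */12 -> active={job_A:*/12, job_C:*/3, job_E:*/2}
  job_A: interval 12, next fire after T=96 is 108
  job_C: interval 3, next fire after T=96 is 99
  job_E: interval 2, next fire after T=96 is 98
Earliest fire time = 98 (job job_E)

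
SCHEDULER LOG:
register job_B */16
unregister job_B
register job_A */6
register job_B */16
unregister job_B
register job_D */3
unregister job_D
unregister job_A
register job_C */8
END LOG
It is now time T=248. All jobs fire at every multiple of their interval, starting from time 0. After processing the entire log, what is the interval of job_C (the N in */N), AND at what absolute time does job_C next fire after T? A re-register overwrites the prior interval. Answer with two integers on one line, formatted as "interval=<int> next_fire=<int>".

Op 1: register job_B */16 -> active={job_B:*/16}
Op 2: unregister job_B -> active={}
Op 3: register job_A */6 -> active={job_A:*/6}
Op 4: register job_B */16 -> active={job_A:*/6, job_B:*/16}
Op 5: unregister job_B -> active={job_A:*/6}
Op 6: register job_D */3 -> active={job_A:*/6, job_D:*/3}
Op 7: unregister job_D -> active={job_A:*/6}
Op 8: unregister job_A -> active={}
Op 9: register job_C */8 -> active={job_C:*/8}
Final interval of job_C = 8
Next fire of job_C after T=248: (248//8+1)*8 = 256

Answer: interval=8 next_fire=256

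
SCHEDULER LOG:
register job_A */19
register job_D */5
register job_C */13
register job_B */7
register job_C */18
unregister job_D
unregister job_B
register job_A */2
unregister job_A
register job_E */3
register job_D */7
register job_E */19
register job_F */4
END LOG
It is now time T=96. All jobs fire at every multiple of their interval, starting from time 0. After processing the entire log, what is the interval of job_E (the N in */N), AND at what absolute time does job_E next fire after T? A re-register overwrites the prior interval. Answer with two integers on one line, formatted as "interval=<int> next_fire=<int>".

Answer: interval=19 next_fire=114

Derivation:
Op 1: register job_A */19 -> active={job_A:*/19}
Op 2: register job_D */5 -> active={job_A:*/19, job_D:*/5}
Op 3: register job_C */13 -> active={job_A:*/19, job_C:*/13, job_D:*/5}
Op 4: register job_B */7 -> active={job_A:*/19, job_B:*/7, job_C:*/13, job_D:*/5}
Op 5: register job_C */18 -> active={job_A:*/19, job_B:*/7, job_C:*/18, job_D:*/5}
Op 6: unregister job_D -> active={job_A:*/19, job_B:*/7, job_C:*/18}
Op 7: unregister job_B -> active={job_A:*/19, job_C:*/18}
Op 8: register job_A */2 -> active={job_A:*/2, job_C:*/18}
Op 9: unregister job_A -> active={job_C:*/18}
Op 10: register job_E */3 -> active={job_C:*/18, job_E:*/3}
Op 11: register job_D */7 -> active={job_C:*/18, job_D:*/7, job_E:*/3}
Op 12: register job_E */19 -> active={job_C:*/18, job_D:*/7, job_E:*/19}
Op 13: register job_F */4 -> active={job_C:*/18, job_D:*/7, job_E:*/19, job_F:*/4}
Final interval of job_E = 19
Next fire of job_E after T=96: (96//19+1)*19 = 114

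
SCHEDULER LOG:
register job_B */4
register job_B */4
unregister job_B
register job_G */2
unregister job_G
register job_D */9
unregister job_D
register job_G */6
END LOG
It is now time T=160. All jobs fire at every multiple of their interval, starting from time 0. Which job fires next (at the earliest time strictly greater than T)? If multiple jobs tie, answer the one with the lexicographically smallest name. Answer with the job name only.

Op 1: register job_B */4 -> active={job_B:*/4}
Op 2: register job_B */4 -> active={job_B:*/4}
Op 3: unregister job_B -> active={}
Op 4: register job_G */2 -> active={job_G:*/2}
Op 5: unregister job_G -> active={}
Op 6: register job_D */9 -> active={job_D:*/9}
Op 7: unregister job_D -> active={}
Op 8: register job_G */6 -> active={job_G:*/6}
  job_G: interval 6, next fire after T=160 is 162
Earliest = 162, winner (lex tiebreak) = job_G

Answer: job_G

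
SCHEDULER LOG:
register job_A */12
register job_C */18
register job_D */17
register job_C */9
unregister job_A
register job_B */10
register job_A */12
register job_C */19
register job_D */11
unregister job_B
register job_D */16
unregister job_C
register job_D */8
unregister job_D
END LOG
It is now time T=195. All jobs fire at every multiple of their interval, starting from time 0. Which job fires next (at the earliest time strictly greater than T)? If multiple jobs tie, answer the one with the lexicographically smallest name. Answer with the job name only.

Answer: job_A

Derivation:
Op 1: register job_A */12 -> active={job_A:*/12}
Op 2: register job_C */18 -> active={job_A:*/12, job_C:*/18}
Op 3: register job_D */17 -> active={job_A:*/12, job_C:*/18, job_D:*/17}
Op 4: register job_C */9 -> active={job_A:*/12, job_C:*/9, job_D:*/17}
Op 5: unregister job_A -> active={job_C:*/9, job_D:*/17}
Op 6: register job_B */10 -> active={job_B:*/10, job_C:*/9, job_D:*/17}
Op 7: register job_A */12 -> active={job_A:*/12, job_B:*/10, job_C:*/9, job_D:*/17}
Op 8: register job_C */19 -> active={job_A:*/12, job_B:*/10, job_C:*/19, job_D:*/17}
Op 9: register job_D */11 -> active={job_A:*/12, job_B:*/10, job_C:*/19, job_D:*/11}
Op 10: unregister job_B -> active={job_A:*/12, job_C:*/19, job_D:*/11}
Op 11: register job_D */16 -> active={job_A:*/12, job_C:*/19, job_D:*/16}
Op 12: unregister job_C -> active={job_A:*/12, job_D:*/16}
Op 13: register job_D */8 -> active={job_A:*/12, job_D:*/8}
Op 14: unregister job_D -> active={job_A:*/12}
  job_A: interval 12, next fire after T=195 is 204
Earliest = 204, winner (lex tiebreak) = job_A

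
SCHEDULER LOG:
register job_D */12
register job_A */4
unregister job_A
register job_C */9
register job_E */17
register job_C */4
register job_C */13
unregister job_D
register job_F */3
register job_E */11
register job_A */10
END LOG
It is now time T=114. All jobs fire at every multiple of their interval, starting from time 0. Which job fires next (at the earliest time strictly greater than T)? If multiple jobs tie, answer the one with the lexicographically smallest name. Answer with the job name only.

Answer: job_C

Derivation:
Op 1: register job_D */12 -> active={job_D:*/12}
Op 2: register job_A */4 -> active={job_A:*/4, job_D:*/12}
Op 3: unregister job_A -> active={job_D:*/12}
Op 4: register job_C */9 -> active={job_C:*/9, job_D:*/12}
Op 5: register job_E */17 -> active={job_C:*/9, job_D:*/12, job_E:*/17}
Op 6: register job_C */4 -> active={job_C:*/4, job_D:*/12, job_E:*/17}
Op 7: register job_C */13 -> active={job_C:*/13, job_D:*/12, job_E:*/17}
Op 8: unregister job_D -> active={job_C:*/13, job_E:*/17}
Op 9: register job_F */3 -> active={job_C:*/13, job_E:*/17, job_F:*/3}
Op 10: register job_E */11 -> active={job_C:*/13, job_E:*/11, job_F:*/3}
Op 11: register job_A */10 -> active={job_A:*/10, job_C:*/13, job_E:*/11, job_F:*/3}
  job_A: interval 10, next fire after T=114 is 120
  job_C: interval 13, next fire after T=114 is 117
  job_E: interval 11, next fire after T=114 is 121
  job_F: interval 3, next fire after T=114 is 117
Earliest = 117, winner (lex tiebreak) = job_C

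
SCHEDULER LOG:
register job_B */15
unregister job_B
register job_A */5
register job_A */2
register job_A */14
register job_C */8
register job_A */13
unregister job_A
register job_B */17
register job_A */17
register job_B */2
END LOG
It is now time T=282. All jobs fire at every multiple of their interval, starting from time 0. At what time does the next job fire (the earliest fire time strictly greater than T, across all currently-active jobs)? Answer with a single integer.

Answer: 284

Derivation:
Op 1: register job_B */15 -> active={job_B:*/15}
Op 2: unregister job_B -> active={}
Op 3: register job_A */5 -> active={job_A:*/5}
Op 4: register job_A */2 -> active={job_A:*/2}
Op 5: register job_A */14 -> active={job_A:*/14}
Op 6: register job_C */8 -> active={job_A:*/14, job_C:*/8}
Op 7: register job_A */13 -> active={job_A:*/13, job_C:*/8}
Op 8: unregister job_A -> active={job_C:*/8}
Op 9: register job_B */17 -> active={job_B:*/17, job_C:*/8}
Op 10: register job_A */17 -> active={job_A:*/17, job_B:*/17, job_C:*/8}
Op 11: register job_B */2 -> active={job_A:*/17, job_B:*/2, job_C:*/8}
  job_A: interval 17, next fire after T=282 is 289
  job_B: interval 2, next fire after T=282 is 284
  job_C: interval 8, next fire after T=282 is 288
Earliest fire time = 284 (job job_B)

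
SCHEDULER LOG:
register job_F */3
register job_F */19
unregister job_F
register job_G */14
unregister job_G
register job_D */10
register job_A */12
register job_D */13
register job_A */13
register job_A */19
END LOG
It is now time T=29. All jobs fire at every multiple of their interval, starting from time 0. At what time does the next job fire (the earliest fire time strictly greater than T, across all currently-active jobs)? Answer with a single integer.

Answer: 38

Derivation:
Op 1: register job_F */3 -> active={job_F:*/3}
Op 2: register job_F */19 -> active={job_F:*/19}
Op 3: unregister job_F -> active={}
Op 4: register job_G */14 -> active={job_G:*/14}
Op 5: unregister job_G -> active={}
Op 6: register job_D */10 -> active={job_D:*/10}
Op 7: register job_A */12 -> active={job_A:*/12, job_D:*/10}
Op 8: register job_D */13 -> active={job_A:*/12, job_D:*/13}
Op 9: register job_A */13 -> active={job_A:*/13, job_D:*/13}
Op 10: register job_A */19 -> active={job_A:*/19, job_D:*/13}
  job_A: interval 19, next fire after T=29 is 38
  job_D: interval 13, next fire after T=29 is 39
Earliest fire time = 38 (job job_A)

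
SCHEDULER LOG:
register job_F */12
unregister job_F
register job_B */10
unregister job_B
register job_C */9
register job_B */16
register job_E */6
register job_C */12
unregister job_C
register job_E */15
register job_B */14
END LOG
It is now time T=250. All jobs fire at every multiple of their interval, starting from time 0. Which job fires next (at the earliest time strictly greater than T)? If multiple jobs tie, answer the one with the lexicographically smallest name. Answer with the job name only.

Answer: job_B

Derivation:
Op 1: register job_F */12 -> active={job_F:*/12}
Op 2: unregister job_F -> active={}
Op 3: register job_B */10 -> active={job_B:*/10}
Op 4: unregister job_B -> active={}
Op 5: register job_C */9 -> active={job_C:*/9}
Op 6: register job_B */16 -> active={job_B:*/16, job_C:*/9}
Op 7: register job_E */6 -> active={job_B:*/16, job_C:*/9, job_E:*/6}
Op 8: register job_C */12 -> active={job_B:*/16, job_C:*/12, job_E:*/6}
Op 9: unregister job_C -> active={job_B:*/16, job_E:*/6}
Op 10: register job_E */15 -> active={job_B:*/16, job_E:*/15}
Op 11: register job_B */14 -> active={job_B:*/14, job_E:*/15}
  job_B: interval 14, next fire after T=250 is 252
  job_E: interval 15, next fire after T=250 is 255
Earliest = 252, winner (lex tiebreak) = job_B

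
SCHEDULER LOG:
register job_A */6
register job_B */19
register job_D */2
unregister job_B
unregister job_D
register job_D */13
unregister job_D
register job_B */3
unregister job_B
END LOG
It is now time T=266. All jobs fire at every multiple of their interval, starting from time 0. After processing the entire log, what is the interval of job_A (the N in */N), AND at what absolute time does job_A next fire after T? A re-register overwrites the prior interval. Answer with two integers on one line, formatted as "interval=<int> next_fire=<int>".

Answer: interval=6 next_fire=270

Derivation:
Op 1: register job_A */6 -> active={job_A:*/6}
Op 2: register job_B */19 -> active={job_A:*/6, job_B:*/19}
Op 3: register job_D */2 -> active={job_A:*/6, job_B:*/19, job_D:*/2}
Op 4: unregister job_B -> active={job_A:*/6, job_D:*/2}
Op 5: unregister job_D -> active={job_A:*/6}
Op 6: register job_D */13 -> active={job_A:*/6, job_D:*/13}
Op 7: unregister job_D -> active={job_A:*/6}
Op 8: register job_B */3 -> active={job_A:*/6, job_B:*/3}
Op 9: unregister job_B -> active={job_A:*/6}
Final interval of job_A = 6
Next fire of job_A after T=266: (266//6+1)*6 = 270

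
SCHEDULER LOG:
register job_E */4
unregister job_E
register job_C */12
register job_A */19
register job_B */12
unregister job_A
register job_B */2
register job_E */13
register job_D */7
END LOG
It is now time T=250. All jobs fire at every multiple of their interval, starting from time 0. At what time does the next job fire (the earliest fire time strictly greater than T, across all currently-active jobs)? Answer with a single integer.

Op 1: register job_E */4 -> active={job_E:*/4}
Op 2: unregister job_E -> active={}
Op 3: register job_C */12 -> active={job_C:*/12}
Op 4: register job_A */19 -> active={job_A:*/19, job_C:*/12}
Op 5: register job_B */12 -> active={job_A:*/19, job_B:*/12, job_C:*/12}
Op 6: unregister job_A -> active={job_B:*/12, job_C:*/12}
Op 7: register job_B */2 -> active={job_B:*/2, job_C:*/12}
Op 8: register job_E */13 -> active={job_B:*/2, job_C:*/12, job_E:*/13}
Op 9: register job_D */7 -> active={job_B:*/2, job_C:*/12, job_D:*/7, job_E:*/13}
  job_B: interval 2, next fire after T=250 is 252
  job_C: interval 12, next fire after T=250 is 252
  job_D: interval 7, next fire after T=250 is 252
  job_E: interval 13, next fire after T=250 is 260
Earliest fire time = 252 (job job_B)

Answer: 252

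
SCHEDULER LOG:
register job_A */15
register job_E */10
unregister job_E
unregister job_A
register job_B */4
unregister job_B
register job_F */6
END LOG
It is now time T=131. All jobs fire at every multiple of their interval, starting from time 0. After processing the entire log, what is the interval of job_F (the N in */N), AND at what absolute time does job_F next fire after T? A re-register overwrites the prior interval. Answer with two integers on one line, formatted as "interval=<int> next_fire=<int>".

Answer: interval=6 next_fire=132

Derivation:
Op 1: register job_A */15 -> active={job_A:*/15}
Op 2: register job_E */10 -> active={job_A:*/15, job_E:*/10}
Op 3: unregister job_E -> active={job_A:*/15}
Op 4: unregister job_A -> active={}
Op 5: register job_B */4 -> active={job_B:*/4}
Op 6: unregister job_B -> active={}
Op 7: register job_F */6 -> active={job_F:*/6}
Final interval of job_F = 6
Next fire of job_F after T=131: (131//6+1)*6 = 132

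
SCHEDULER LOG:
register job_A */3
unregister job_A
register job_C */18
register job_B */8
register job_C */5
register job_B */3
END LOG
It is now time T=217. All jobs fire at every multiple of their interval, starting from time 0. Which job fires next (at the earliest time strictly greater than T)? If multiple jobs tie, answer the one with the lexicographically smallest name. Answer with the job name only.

Answer: job_B

Derivation:
Op 1: register job_A */3 -> active={job_A:*/3}
Op 2: unregister job_A -> active={}
Op 3: register job_C */18 -> active={job_C:*/18}
Op 4: register job_B */8 -> active={job_B:*/8, job_C:*/18}
Op 5: register job_C */5 -> active={job_B:*/8, job_C:*/5}
Op 6: register job_B */3 -> active={job_B:*/3, job_C:*/5}
  job_B: interval 3, next fire after T=217 is 219
  job_C: interval 5, next fire after T=217 is 220
Earliest = 219, winner (lex tiebreak) = job_B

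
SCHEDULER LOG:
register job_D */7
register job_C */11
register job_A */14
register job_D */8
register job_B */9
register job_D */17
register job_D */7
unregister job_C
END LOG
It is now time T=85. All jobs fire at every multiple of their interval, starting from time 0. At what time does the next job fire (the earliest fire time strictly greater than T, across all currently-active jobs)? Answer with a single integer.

Op 1: register job_D */7 -> active={job_D:*/7}
Op 2: register job_C */11 -> active={job_C:*/11, job_D:*/7}
Op 3: register job_A */14 -> active={job_A:*/14, job_C:*/11, job_D:*/7}
Op 4: register job_D */8 -> active={job_A:*/14, job_C:*/11, job_D:*/8}
Op 5: register job_B */9 -> active={job_A:*/14, job_B:*/9, job_C:*/11, job_D:*/8}
Op 6: register job_D */17 -> active={job_A:*/14, job_B:*/9, job_C:*/11, job_D:*/17}
Op 7: register job_D */7 -> active={job_A:*/14, job_B:*/9, job_C:*/11, job_D:*/7}
Op 8: unregister job_C -> active={job_A:*/14, job_B:*/9, job_D:*/7}
  job_A: interval 14, next fire after T=85 is 98
  job_B: interval 9, next fire after T=85 is 90
  job_D: interval 7, next fire after T=85 is 91
Earliest fire time = 90 (job job_B)

Answer: 90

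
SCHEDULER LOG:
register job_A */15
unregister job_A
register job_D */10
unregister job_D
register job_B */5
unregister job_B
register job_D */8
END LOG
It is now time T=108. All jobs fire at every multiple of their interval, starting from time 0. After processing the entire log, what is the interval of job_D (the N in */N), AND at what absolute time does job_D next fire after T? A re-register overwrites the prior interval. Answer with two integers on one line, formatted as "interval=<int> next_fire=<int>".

Op 1: register job_A */15 -> active={job_A:*/15}
Op 2: unregister job_A -> active={}
Op 3: register job_D */10 -> active={job_D:*/10}
Op 4: unregister job_D -> active={}
Op 5: register job_B */5 -> active={job_B:*/5}
Op 6: unregister job_B -> active={}
Op 7: register job_D */8 -> active={job_D:*/8}
Final interval of job_D = 8
Next fire of job_D after T=108: (108//8+1)*8 = 112

Answer: interval=8 next_fire=112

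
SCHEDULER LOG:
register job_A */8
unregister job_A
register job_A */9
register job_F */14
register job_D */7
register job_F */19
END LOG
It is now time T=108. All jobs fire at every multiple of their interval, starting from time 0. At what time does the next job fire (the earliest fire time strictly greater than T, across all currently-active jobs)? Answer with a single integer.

Op 1: register job_A */8 -> active={job_A:*/8}
Op 2: unregister job_A -> active={}
Op 3: register job_A */9 -> active={job_A:*/9}
Op 4: register job_F */14 -> active={job_A:*/9, job_F:*/14}
Op 5: register job_D */7 -> active={job_A:*/9, job_D:*/7, job_F:*/14}
Op 6: register job_F */19 -> active={job_A:*/9, job_D:*/7, job_F:*/19}
  job_A: interval 9, next fire after T=108 is 117
  job_D: interval 7, next fire after T=108 is 112
  job_F: interval 19, next fire after T=108 is 114
Earliest fire time = 112 (job job_D)

Answer: 112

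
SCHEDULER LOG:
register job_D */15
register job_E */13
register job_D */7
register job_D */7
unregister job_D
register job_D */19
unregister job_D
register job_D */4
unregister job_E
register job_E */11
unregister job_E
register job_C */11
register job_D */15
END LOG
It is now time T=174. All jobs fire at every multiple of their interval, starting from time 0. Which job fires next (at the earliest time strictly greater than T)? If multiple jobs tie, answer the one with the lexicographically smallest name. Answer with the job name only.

Answer: job_C

Derivation:
Op 1: register job_D */15 -> active={job_D:*/15}
Op 2: register job_E */13 -> active={job_D:*/15, job_E:*/13}
Op 3: register job_D */7 -> active={job_D:*/7, job_E:*/13}
Op 4: register job_D */7 -> active={job_D:*/7, job_E:*/13}
Op 5: unregister job_D -> active={job_E:*/13}
Op 6: register job_D */19 -> active={job_D:*/19, job_E:*/13}
Op 7: unregister job_D -> active={job_E:*/13}
Op 8: register job_D */4 -> active={job_D:*/4, job_E:*/13}
Op 9: unregister job_E -> active={job_D:*/4}
Op 10: register job_E */11 -> active={job_D:*/4, job_E:*/11}
Op 11: unregister job_E -> active={job_D:*/4}
Op 12: register job_C */11 -> active={job_C:*/11, job_D:*/4}
Op 13: register job_D */15 -> active={job_C:*/11, job_D:*/15}
  job_C: interval 11, next fire after T=174 is 176
  job_D: interval 15, next fire after T=174 is 180
Earliest = 176, winner (lex tiebreak) = job_C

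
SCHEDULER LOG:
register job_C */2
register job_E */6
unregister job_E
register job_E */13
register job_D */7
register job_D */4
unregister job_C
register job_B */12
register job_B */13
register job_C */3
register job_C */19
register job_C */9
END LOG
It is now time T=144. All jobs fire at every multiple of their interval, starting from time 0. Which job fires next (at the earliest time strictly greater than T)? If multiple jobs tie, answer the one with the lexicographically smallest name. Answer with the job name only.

Op 1: register job_C */2 -> active={job_C:*/2}
Op 2: register job_E */6 -> active={job_C:*/2, job_E:*/6}
Op 3: unregister job_E -> active={job_C:*/2}
Op 4: register job_E */13 -> active={job_C:*/2, job_E:*/13}
Op 5: register job_D */7 -> active={job_C:*/2, job_D:*/7, job_E:*/13}
Op 6: register job_D */4 -> active={job_C:*/2, job_D:*/4, job_E:*/13}
Op 7: unregister job_C -> active={job_D:*/4, job_E:*/13}
Op 8: register job_B */12 -> active={job_B:*/12, job_D:*/4, job_E:*/13}
Op 9: register job_B */13 -> active={job_B:*/13, job_D:*/4, job_E:*/13}
Op 10: register job_C */3 -> active={job_B:*/13, job_C:*/3, job_D:*/4, job_E:*/13}
Op 11: register job_C */19 -> active={job_B:*/13, job_C:*/19, job_D:*/4, job_E:*/13}
Op 12: register job_C */9 -> active={job_B:*/13, job_C:*/9, job_D:*/4, job_E:*/13}
  job_B: interval 13, next fire after T=144 is 156
  job_C: interval 9, next fire after T=144 is 153
  job_D: interval 4, next fire after T=144 is 148
  job_E: interval 13, next fire after T=144 is 156
Earliest = 148, winner (lex tiebreak) = job_D

Answer: job_D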